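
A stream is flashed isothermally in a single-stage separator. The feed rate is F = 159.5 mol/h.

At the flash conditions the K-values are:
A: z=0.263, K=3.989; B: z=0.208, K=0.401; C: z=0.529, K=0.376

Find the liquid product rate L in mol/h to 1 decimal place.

Material balance + equilibrium reduce to Σ zᵢ(Kᵢ−1)/(1+V/F(Kᵢ−1)) = 0.
g(0) = ΣzᵢKᵢ − 1 = 0.331 and g(1) = 1 − Σzᵢ/Kᵢ = -0.992, so a root lies in (0, 1).
Newton iteration, V/F⁰ = 0.42:
  V/F = 0.420: g = -0.2653, g' = -0.973 → V/F = 0.148
  V/F = 0.148: g = 0.0453, g' = -1.471 → V/F = 0.178
  V/F = 0.178: g = 0.0019, g' = -1.354 → V/F = 0.180
Converged at V/F = 0.180.
Then V = V/F·F = 0.1797·159.5 = 28.7 mol/h and L = F − V = 130.8 mol/h.

L = 130.8 mol/h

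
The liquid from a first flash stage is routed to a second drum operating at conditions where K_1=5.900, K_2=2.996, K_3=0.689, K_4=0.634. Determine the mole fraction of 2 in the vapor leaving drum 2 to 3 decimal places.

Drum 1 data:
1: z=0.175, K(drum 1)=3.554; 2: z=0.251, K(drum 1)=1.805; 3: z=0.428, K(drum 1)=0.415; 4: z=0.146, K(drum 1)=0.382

Drum 1:
Newton iteration, ψ₁⁰ = 0.5:
  ψ₁ = 0.500: g = -0.1441, g' = -0.712 → ψ₁ = 0.298
  ψ₁ = 0.298: g = 0.0032, g' = -0.773 → ψ₁ = 0.302
Converged at ψ₁ = 0.302.
Drum-1 compositions:
  1: x = 0.099, y = 0.351
  2: x = 0.202, y = 0.365
  3: x = 0.520, y = 0.216
  4: x = 0.179, y = 0.069
Drum-2 feed = drum-1 liquid: z₂ = (0.0988, 0.2019, 0.5198, 0.1795).
Drum 2:
Iterate (Newton) starting at ψ₂ = 0.69:
  ψ₂ = 0.690: g = -0.0136, g' = -0.391 → ψ₂ = 0.655
  ψ₂ = 0.655: g = 0.0003, g' = -0.406 → ψ₂ = 0.656
Converged at ψ₂ = 0.656.
  1: x = 0.023, y = 0.138
  2: x = 0.087, y = 0.262
  3: x = 0.653, y = 0.450
  4: x = 0.236, y = 0.150

y_2 (drum 2) = 0.262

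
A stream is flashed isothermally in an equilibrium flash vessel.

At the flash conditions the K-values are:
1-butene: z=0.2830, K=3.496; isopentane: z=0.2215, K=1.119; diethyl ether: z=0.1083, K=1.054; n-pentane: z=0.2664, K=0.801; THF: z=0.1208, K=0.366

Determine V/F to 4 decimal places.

Material balance + equilibrium reduce to Σ zᵢ(Kᵢ−1)/(1+V/F(Kᵢ−1)) = 0.
g(0) = ΣzᵢKᵢ − 1 = 0.6090 and g(1) = 1 − Σzᵢ/Kᵢ = -0.0443, so a root lies in (0, 1).
Iterate (Newton) starting at V/F = 0.5:
  V/F = 0.5000: g = 0.17379, g' = -0.4691 → V/F = 0.8705
  V/F = 0.8705: g = 0.01707, g' = -0.4353 → V/F = 0.9097
  V/F = 0.9097: g = -0.00036, g' = -0.4545 → V/F = 0.9089
Converged at V/F = 0.9089.

V/F = 0.9089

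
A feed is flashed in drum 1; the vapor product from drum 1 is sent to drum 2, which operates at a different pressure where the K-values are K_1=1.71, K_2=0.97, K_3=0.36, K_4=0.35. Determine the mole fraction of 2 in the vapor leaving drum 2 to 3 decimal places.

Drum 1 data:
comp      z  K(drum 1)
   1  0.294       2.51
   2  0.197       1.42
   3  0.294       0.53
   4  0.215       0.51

y_2 (drum 2) = 0.225

Drum 1:
Newton–Raphson from ψ₁ = 0.5:
  ψ₁ = 0.500: g = 0.0012, g' = -0.443 → ψ₁ = 0.503
Converged at ψ₁ = 0.503.
Drum-1 compositions:
  1: x = 0.167, y = 0.420
  2: x = 0.163, y = 0.231
  3: x = 0.385, y = 0.204
  4: x = 0.285, y = 0.145
Drum-2 feed = drum-1 vapor: z₂ = (0.4195, 0.2310, 0.2040, 0.1455).
Drum 2:
Material balance + equilibrium reduce to Σ zᵢ(Kᵢ−1)/(1+ψ₂(Kᵢ−1)) = 0.
g(0) = ΣzᵢKᵢ − 1 = 0.066 and g(1) = 1 − Σzᵢ/Kᵢ = -0.466, so a root lies in (0, 1).
Newton–Raphson from ψ₂ = 0.55:
  ψ₂ = 0.550: g = -0.1415, g' = -0.458 → ψ₂ = 0.241
  ψ₂ = 0.241: g = -0.0190, g' = -0.358 → ψ₂ = 0.187
Converged at ψ₂ = 0.187.
  1: x = 0.370, y = 0.633
  2: x = 0.232, y = 0.225
  3: x = 0.232, y = 0.083
  4: x = 0.166, y = 0.058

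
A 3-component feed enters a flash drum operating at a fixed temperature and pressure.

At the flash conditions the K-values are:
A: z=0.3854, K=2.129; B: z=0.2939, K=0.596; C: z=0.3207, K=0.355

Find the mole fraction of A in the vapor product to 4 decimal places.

y_A = 0.6824

Iterate (Newton) starting at V/F = 0.55:
  V/F = 0.5500: g = -0.20480, g' = -0.5867 → V/F = 0.2009
  V/F = 0.2009: g = -0.01222, g' = -0.5593 → V/F = 0.1791
  V/F = 0.1791: g = 0.00007, g' = -0.5662 → V/F = 0.1792
Converged at V/F = 0.1792.
Compositions from xᵢ = zᵢ/(1+V/F(Kᵢ−1)), yᵢ = Kᵢxᵢ:
  A: x = 0.3205, y = 0.6824
  B: x = 0.3168, y = 0.1888
  C: x = 0.3626, y = 0.1287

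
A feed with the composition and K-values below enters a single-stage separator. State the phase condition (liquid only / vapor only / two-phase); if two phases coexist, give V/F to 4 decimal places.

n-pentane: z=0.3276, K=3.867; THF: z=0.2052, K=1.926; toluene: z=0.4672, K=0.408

ΣzᵢKᵢ = 1.8527; Σzᵢ/Kᵢ = 1.3364.
Both exceed 1, so a two-phase solution exists.
Newton iteration, ψ⁰ = 0.3:
  ψ = 0.3000: g = 0.31733, g' = -1.1281 → ψ = 0.5813
  ψ = 0.5813: g = 0.05405, g' = -0.8337 → ψ = 0.6461
  ψ = 0.6461: g = 0.00025, g' = -0.8292 → ψ = 0.6464
Converged at ψ = 0.6464.

two-phase, V/F = 0.6464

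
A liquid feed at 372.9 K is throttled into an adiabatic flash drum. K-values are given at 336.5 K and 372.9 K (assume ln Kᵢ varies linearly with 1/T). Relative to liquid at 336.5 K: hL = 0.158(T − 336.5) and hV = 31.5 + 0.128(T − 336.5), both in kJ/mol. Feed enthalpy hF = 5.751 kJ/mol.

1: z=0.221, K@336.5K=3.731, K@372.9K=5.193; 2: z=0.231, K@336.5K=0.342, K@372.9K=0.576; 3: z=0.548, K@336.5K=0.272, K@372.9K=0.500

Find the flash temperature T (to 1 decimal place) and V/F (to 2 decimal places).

Adiabatic flash: solve Rachford–Rice at each trial T, then check hF = ψ·hV(T) + (1−ψ)·hL(T).
  T = 336.5 K: K = (3.731, 0.342, 0.272), RR gives ψ = 0.027, H_out = 0.858 kJ/mol
  T = 372.9 K: K = (5.193, 0.576, 0.500), RR gives ψ = 0.277, H_out = 14.165 kJ/mol
  T = 354.7 K: K = (4.439, 0.450, 0.375), RR gives ψ = 0.140, H_out = 7.204 kJ/mol
  T = 345.6 K: K = (4.079, 0.394, 0.321), RR gives ψ = 0.083, H_out = 4.027 kJ/mol
  T = 350.1 K: K = (4.256, 0.421, 0.347), RR gives ψ = 0.111, H_out = 5.590 kJ/mol
  T = 352.4 K: K = (4.347, 0.435, 0.360), RR gives ψ = 0.125, H_out = 6.393 kJ/mol
Linear interpolation between T = 350.1 (H_out = 5.590) and T = 352.4 (H_out = 6.393) on hF = 5.751 gives T ≈ 350.6 K, at which ψ = 0.11.

T = 350.6 K, V/F = 0.11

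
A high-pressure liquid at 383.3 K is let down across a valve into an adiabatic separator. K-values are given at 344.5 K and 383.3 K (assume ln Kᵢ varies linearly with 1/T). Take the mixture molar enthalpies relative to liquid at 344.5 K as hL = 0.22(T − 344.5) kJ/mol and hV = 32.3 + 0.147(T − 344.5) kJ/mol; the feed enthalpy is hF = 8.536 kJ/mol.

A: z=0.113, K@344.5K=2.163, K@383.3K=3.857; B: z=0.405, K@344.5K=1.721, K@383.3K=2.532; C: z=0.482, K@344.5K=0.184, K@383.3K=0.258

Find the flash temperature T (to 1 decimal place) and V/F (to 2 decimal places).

T = 355.2 K, V/F = 0.20

Adiabatic flash: solve Rachford–Rice at each trial T, then check hF = ψ·hV(T) + (1−ψ)·hL(T).
  T = 344.5 K: K = (2.163, 1.721, 0.184), RR gives ψ = 0.044, H_out = 1.425 kJ/mol
  T = 383.3 K: K = (3.857, 2.532, 0.258), RR gives ψ = 0.424, H_out = 21.039 kJ/mol
  T = 363.9 K: K = (2.933, 2.109, 0.220), RR gives ψ = 0.284, H_out = 13.024 kJ/mol
  T = 354.2 K: K = (2.529, 1.910, 0.202), RR gives ψ = 0.184, H_out = 7.932 kJ/mol
  T = 359.0 K: K = (2.724, 2.008, 0.211), RR gives ψ = 0.237, H_out = 10.583 kJ/mol
  T = 356.6 K: K = (2.626, 1.959, 0.206), RR gives ψ = 0.211, H_out = 9.294 kJ/mol
  T = 355.4 K: K = (2.577, 1.935, 0.204), RR gives ψ = 0.198, H_out = 8.623 kJ/mol
Linear interpolation between T = 354.2 (H_out = 7.932) and T = 355.4 (H_out = 8.623) on hF = 8.536 gives T ≈ 355.2 K, at which ψ = 0.20.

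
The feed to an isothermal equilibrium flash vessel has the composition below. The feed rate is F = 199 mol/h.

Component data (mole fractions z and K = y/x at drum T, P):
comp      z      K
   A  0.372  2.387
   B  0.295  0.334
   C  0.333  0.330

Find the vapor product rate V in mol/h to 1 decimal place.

Rachford–Rice: g(ψ) = Σ zᵢ(Kᵢ−1)/(1+ψ(Kᵢ−1)) = 0.
Feasibility: ΣzᵢKᵢ = 1.096, Σzᵢ/Kᵢ = 2.048 — both > 1, two phases present.
Iterate (Newton) starting at ψ = 0.5:
  ψ = 0.500: g = -0.3254, g' = -0.882 → ψ = 0.131
  ψ = 0.131: g = -0.0231, g' = -0.849 → ψ = 0.104
Converged at ψ = 0.104.
Then V = ψ·F = 0.1040·199 = 20.7 mol/h and L = F − V = 178.3 mol/h.

V = 20.7 mol/h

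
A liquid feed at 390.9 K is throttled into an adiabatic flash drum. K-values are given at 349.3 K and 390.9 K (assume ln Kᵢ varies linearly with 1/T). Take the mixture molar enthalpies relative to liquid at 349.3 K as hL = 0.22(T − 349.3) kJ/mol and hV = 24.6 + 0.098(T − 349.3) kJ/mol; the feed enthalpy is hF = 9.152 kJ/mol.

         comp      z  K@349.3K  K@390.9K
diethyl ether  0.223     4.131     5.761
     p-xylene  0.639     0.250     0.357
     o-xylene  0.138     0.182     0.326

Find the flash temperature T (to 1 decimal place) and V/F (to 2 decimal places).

Adiabatic flash: solve Rachford–Rice at each trial T, then check hF = ψ·hV(T) + (1−ψ)·hL(T).
  T = 349.3 K: K = (4.131, 0.250, 0.182), RR gives ψ = 0.044, H_out = 1.093 kJ/mol
  T = 390.9 K: K = (5.761, 0.357, 0.326), RR gives ψ = 0.181, H_out = 12.679 kJ/mol
  T = 370.1 K: K = (4.924, 0.302, 0.248), RR gives ψ = 0.117, H_out = 7.157 kJ/mol
  T = 380.5 K: K = (5.338, 0.329, 0.285), RR gives ψ = 0.149, H_out = 9.970 kJ/mol
  T = 375.3 K: K = (5.130, 0.315, 0.266), RR gives ψ = 0.133, H_out = 8.578 kJ/mol
  T = 377.9 K: K = (5.233, 0.322, 0.275), RR gives ψ = 0.141, H_out = 9.277 kJ/mol
  T = 376.6 K: K = (5.181, 0.319, 0.271), RR gives ψ = 0.137, H_out = 8.929 kJ/mol
Linear interpolation between T = 376.6 (H_out = 8.929) and T = 377.9 (H_out = 9.277) on hF = 9.152 gives T ≈ 377.4 K, at which ψ = 0.14.

T = 377.4 K, V/F = 0.14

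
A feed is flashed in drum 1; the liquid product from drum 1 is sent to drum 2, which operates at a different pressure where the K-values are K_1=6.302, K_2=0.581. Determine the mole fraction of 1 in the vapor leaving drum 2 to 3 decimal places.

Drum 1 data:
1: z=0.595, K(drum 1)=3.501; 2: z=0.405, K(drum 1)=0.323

y_1 (drum 2) = 0.462

Drum 1:
Let ψ₁ = V/F and solve Σ zᵢ(Kᵢ−1)/(1+ψ₁(Kᵢ−1)) = 0.
Check two-phase: ΣzᵢKᵢ = 2.214 > 1 and Σzᵢ/Kᵢ = 1.424 > 1, so g(0) = 1.214 > 0 and g(1) = -0.424 < 0.
Binary case is linear: z₁(K₁−1)(1+ψ₁(K₂−1)) + z₂(K₂−1)(1+ψ₁(K₁−1)) = 0
⇒ ψ₁ = [z₁(K₁−1)+z₂(K₂−1)] / [−(K₁−1)(K₂−1)] = 1.2139/1.6932 = 0.717
Drum-1 compositions:
  1: x = 0.213, y = 0.746
  2: x = 0.787, y = 0.254
Drum-2 feed = drum-1 liquid: z₂ = (0.2130, 0.7870).
Drum 2:
Let ψ₂ = V/F and solve Σ zᵢ(Kᵢ−1)/(1+ψ₂(Kᵢ−1)) = 0.
Check two-phase: ΣzᵢKᵢ = 1.800 > 1 and Σzᵢ/Kᵢ = 1.388 > 1, so g(0) = 0.800 > 0 and g(1) = -0.388 < 0.
Binary case is linear: z₁(K₁−1)(1+ψ₂(K₂−1)) + z₂(K₂−1)(1+ψ₂(K₁−1)) = 0
⇒ ψ₂ = [z₁(K₁−1)+z₂(K₂−1)] / [−(K₁−1)(K₂−1)] = 0.7997/2.2215 = 0.360
  1: x = 0.073, y = 0.462
  2: x = 0.927, y = 0.538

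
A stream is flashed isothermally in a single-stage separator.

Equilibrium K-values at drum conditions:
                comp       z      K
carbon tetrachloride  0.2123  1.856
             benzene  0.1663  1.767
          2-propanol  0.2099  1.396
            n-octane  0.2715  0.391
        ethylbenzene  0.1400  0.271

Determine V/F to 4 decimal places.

Rachford–Rice: g(V/F) = Σ zᵢ(Kᵢ−1)/(1+V/F(Kᵢ−1)) = 0.
Check two-phase: ΣzᵢKᵢ = 1.1250 > 1 and Σzᵢ/Kᵢ = 1.5698 > 1, so g(0) = 0.1250 > 0 and g(1) = -0.5698 < 0.
Newton iteration, V/F⁰ = 0.5:
  V/F = 0.5000: g = -0.10949, g' = -0.5427 → V/F = 0.2983
  V/F = 0.2983: g = -0.00954, g' = -0.4617 → V/F = 0.2776
  V/F = 0.2776: g = -0.00004, g' = -0.4576 → V/F = 0.2775
Converged at V/F = 0.2775.

V/F = 0.2775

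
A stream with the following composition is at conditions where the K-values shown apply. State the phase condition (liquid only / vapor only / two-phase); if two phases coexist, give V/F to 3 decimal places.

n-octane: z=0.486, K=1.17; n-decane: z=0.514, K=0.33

ΣzᵢKᵢ = 0.738; Σzᵢ/Kᵢ = 1.973.
Since ΣzᵢKᵢ < 1 the mixture is below its bubble point — single liquid phase.

liquid only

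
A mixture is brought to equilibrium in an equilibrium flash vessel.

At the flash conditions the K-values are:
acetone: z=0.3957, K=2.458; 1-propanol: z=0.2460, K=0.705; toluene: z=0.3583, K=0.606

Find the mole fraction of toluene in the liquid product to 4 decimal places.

x_toluene = 0.4941

Rachford–Rice: g(ψ) = Σ zᵢ(Kᵢ−1)/(1+ψ(Kᵢ−1)) = 0.
Feasibility: ΣzᵢKᵢ = 1.3632, Σzᵢ/Kᵢ = 1.1012 — both > 1, two phases present.
Newton iteration, ψ⁰ = 0.5:
  ψ = 0.5000: g = 0.07275, g' = -0.3971 → ψ = 0.6832
  ψ = 0.6832: g = 0.00497, g' = -0.3488 → ψ = 0.6975
Converged at ψ = 0.6975.
Compositions from xᵢ = zᵢ/(1+ψ(Kᵢ−1)), yᵢ = Kᵢxᵢ:
  acetone: x = 0.1962, y = 0.4822
  1-propanol: x = 0.3097, y = 0.2184
  toluene: x = 0.4941, y = 0.2994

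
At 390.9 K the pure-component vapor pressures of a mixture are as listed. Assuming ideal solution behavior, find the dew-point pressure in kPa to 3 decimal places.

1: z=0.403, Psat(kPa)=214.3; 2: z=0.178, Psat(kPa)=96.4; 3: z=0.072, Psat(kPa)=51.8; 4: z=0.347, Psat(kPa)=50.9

At the dew point ψ → 1, so Σzᵢ/Kᵢ = 1 with Kᵢ = Pᵢˢᵃᵗ/P ⇒ 1/P = Σzᵢ/Pᵢˢᵃᵗ.
1/P = 0.403/214.3 + 0.178/96.4 + 0.072/51.8 + 0.347/50.9 = 0.011934 ⇒ P = 83.792 kPa

Pdew = 83.792 kPa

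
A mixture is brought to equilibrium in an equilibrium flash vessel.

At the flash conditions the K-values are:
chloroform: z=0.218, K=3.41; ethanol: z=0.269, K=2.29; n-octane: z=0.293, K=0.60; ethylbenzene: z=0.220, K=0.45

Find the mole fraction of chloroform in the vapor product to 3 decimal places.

y_chloroform = 0.269

Material balance + equilibrium reduce to Σ zᵢ(Kᵢ−1)/(1+V/F(Kᵢ−1)) = 0.
g(0) = ΣzᵢKᵢ − 1 = 0.634 and g(1) = 1 − Σzᵢ/Kᵢ = -0.159, so a root lies in (0, 1).
Newton–Raphson from V/F = 0.5:
  V/F = 0.500: g = 0.1358, g' = -0.626 → V/F = 0.717
  V/F = 0.717: g = 0.0087, g' = -0.565 → V/F = 0.732
Converged at V/F = 0.732.
Compositions from xᵢ = zᵢ/(1+V/F(Kᵢ−1)), yᵢ = Kᵢxᵢ:
  chloroform: x = 0.079, y = 0.269
  ethanol: x = 0.138, y = 0.317
  n-octane: x = 0.414, y = 0.249
  ethylbenzene: x = 0.368, y = 0.166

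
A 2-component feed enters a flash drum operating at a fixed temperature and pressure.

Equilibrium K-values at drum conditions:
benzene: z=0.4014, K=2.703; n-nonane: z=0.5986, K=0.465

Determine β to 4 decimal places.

β = 0.3988

Let β = V/F and solve Σ zᵢ(Kᵢ−1)/(1+β(Kᵢ−1)) = 0.
Feasibility: ΣzᵢKᵢ = 1.3633, Σzᵢ/Kᵢ = 1.4358 — both > 1, two phases present.
Iterate (Newton) starting at β = 0.5:
  β = 0.5000: g = -0.06800, g' = -0.6589 → β = 0.3968
  β = 0.3968: g = 0.00137, g' = -0.6907 → β = 0.3988
Converged at β = 0.3988.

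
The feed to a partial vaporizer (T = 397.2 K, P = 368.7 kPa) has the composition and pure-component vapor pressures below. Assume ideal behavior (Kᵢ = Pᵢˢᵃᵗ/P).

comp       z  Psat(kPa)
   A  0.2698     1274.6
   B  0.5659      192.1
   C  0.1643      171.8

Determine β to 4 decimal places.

β = 0.2517

Raoult's law: Kᵢ = Pᵢˢᵃᵗ/P = Pᵢˢᵃᵗ/368.7.
  K_A = 1274.6/368.7 = 3.457011, K_B = 192.1/368.7 = 0.521020, K_C = 171.8/368.7 = 0.465961
Material balance + equilibrium reduce to Σ zᵢ(Kᵢ−1)/(1+β(Kᵢ−1)) = 0.
Feasibility: ΣzᵢKᵢ = 1.3041, Σzᵢ/Kᵢ = 1.5168 — both > 1, two phases present.
Newton–Raphson from β = 0.5:
  β = 0.5000: g = -0.17865, g' = -0.6397 → β = 0.2207
  β = 0.2207: g = 0.02726, g' = -0.9073 → β = 0.2507
  β = 0.2507: g = 0.00083, g' = -0.8538 → β = 0.2517
Converged at β = 0.2517.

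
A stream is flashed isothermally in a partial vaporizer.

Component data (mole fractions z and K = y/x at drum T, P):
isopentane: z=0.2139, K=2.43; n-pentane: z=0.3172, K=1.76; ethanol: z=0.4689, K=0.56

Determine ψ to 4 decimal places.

Newton iteration, ψ⁰ = 0.5:
  ψ = 0.5000: g = 0.08854, g' = -0.3941 → ψ = 0.7246
  ψ = 0.7246: g = 0.00279, g' = -0.3773 → ψ = 0.7320
Converged at ψ = 0.7320.

ψ = 0.7320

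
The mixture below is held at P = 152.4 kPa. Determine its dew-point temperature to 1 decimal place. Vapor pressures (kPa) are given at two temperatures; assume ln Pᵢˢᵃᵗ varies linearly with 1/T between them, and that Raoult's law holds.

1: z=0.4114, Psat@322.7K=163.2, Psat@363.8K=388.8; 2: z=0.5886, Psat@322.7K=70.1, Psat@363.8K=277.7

Dew-point temperature: Σzᵢ·P/Pᵢˢᵃᵗ(T) = 1. Interpolate ln Pᵢˢᵃᵗ = aᵢ + bᵢ/T.
  T = 322.7 K: ΣzᵢP/Pᵢˢᵃᵗ = 1.6638
  T = 363.8 K: ΣzᵢP/Pᵢˢᵃᵗ = 0.4843
  T = 343.2 K: ΣzᵢP/Pᵢˢᵃᵗ = 0.8608
  T = 332.9 K: ΣzᵢP/Pᵢˢᵃᵗ = 1.1845
  T = 338.0 K: ΣzᵢP/Pᵢˢᵃᵗ = 1.0084
  T = 340.6 K: ΣzᵢP/Pᵢˢᵃᵗ = 0.9310
Interpolating between 338.0 K and 340.6 K gives T ≈ 338.3 K.

T = 338.3 K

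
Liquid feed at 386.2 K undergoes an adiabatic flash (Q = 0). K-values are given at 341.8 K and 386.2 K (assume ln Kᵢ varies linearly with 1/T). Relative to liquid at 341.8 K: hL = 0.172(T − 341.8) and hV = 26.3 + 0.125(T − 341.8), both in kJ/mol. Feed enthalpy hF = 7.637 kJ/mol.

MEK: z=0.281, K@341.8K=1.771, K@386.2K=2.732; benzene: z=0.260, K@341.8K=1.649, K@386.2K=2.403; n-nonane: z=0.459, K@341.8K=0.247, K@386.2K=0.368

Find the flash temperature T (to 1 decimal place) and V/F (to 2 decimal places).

T = 351.8 K, V/F = 0.23

Adiabatic flash: solve Rachford–Rice at each trial T, then check hF = ψ·hV(T) + (1−ψ)·hL(T).
  T = 341.8 K: K = (1.771, 1.649, 0.247), RR gives ψ = 0.074, H_out = 1.943 kJ/mol
  T = 386.2 K: K = (2.732, 2.403, 0.368), RR gives ψ = 0.563, H_out = 21.266 kJ/mol
  T = 364.0 K: K = (2.229, 2.014, 0.305), RR gives ψ = 0.370, H_out = 13.155 kJ/mol
  T = 352.9 K: K = (1.994, 1.828, 0.275), RR gives ψ = 0.244, H_out = 8.195 kJ/mol
  T = 347.4 K: K = (1.882, 1.738, 0.261), RR gives ψ = 0.167, H_out = 5.315 kJ/mol
  T = 350.1 K: K = (1.937, 1.782, 0.268), RR gives ψ = 0.206, H_out = 6.774 kJ/mol
  T = 351.5 K: K = (1.965, 1.805, 0.272), RR gives ψ = 0.225, H_out = 7.495 kJ/mol
Linear interpolation between T = 351.5 (H_out = 7.495) and T = 352.9 (H_out = 8.195) on hF = 7.637 gives T ≈ 351.8 K, at which ψ = 0.23.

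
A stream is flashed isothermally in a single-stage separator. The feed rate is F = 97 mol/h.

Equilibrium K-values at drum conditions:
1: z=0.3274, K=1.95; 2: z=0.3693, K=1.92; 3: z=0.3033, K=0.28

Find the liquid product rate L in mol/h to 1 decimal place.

Newton–Raphson from ψ = 0.5:
  ψ = 0.5000: g = 0.10236, g' = -0.6663 → ψ = 0.6536
  ψ = 0.6536: g = -0.00845, g' = -0.7954 → ψ = 0.6430
  ψ = 0.6430: g = -0.00007, g' = -0.7824 → ψ = 0.6429
Converged at ψ = 0.6429.
Then V = ψ·F = 0.6429·97 = 62.4 mol/h and L = F − V = 34.6 mol/h.

L = 34.6 mol/h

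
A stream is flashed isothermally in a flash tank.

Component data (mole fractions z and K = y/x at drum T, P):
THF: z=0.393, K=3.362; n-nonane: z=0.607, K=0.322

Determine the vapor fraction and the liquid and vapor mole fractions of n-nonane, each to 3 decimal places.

ψ = 0.323, x_n-nonane = 0.777, y_n-nonane = 0.250

Rachford–Rice: g(ψ) = Σ zᵢ(Kᵢ−1)/(1+ψ(Kᵢ−1)) = 0.
Check two-phase: ΣzᵢKᵢ = 1.517 > 1 and Σzᵢ/Kᵢ = 2.002 > 1, so g(0) = 0.517 > 0 and g(1) = -1.002 < 0.
Binary case is linear: z₁(K₁−1)(1+ψ(K₂−1)) + z₂(K₂−1)(1+ψ(K₁−1)) = 0
⇒ ψ = [z₁(K₁−1)+z₂(K₂−1)] / [−(K₁−1)(K₂−1)] = 0.5167/1.6014 = 0.323
Compositions from xᵢ = zᵢ/(1+ψ(Kᵢ−1)), yᵢ = Kᵢxᵢ:
  THF: x = 0.223, y = 0.750
  n-nonane: x = 0.777, y = 0.250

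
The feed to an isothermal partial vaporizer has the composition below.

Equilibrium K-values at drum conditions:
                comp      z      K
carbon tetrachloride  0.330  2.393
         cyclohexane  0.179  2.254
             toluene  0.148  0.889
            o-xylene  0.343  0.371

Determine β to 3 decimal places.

β = 0.623

Let β = V/F and solve Σ zᵢ(Kᵢ−1)/(1+β(Kᵢ−1)) = 0.
g(0) = ΣzᵢKᵢ − 1 = 0.452 and g(1) = 1 − Σzᵢ/Kᵢ = -0.308, so a root lies in (0, 1).
Newton–Raphson from β = 0.62:
  β = 0.620: g = 0.0016, g' = -0.640 → β = 0.623
Converged at β = 0.623.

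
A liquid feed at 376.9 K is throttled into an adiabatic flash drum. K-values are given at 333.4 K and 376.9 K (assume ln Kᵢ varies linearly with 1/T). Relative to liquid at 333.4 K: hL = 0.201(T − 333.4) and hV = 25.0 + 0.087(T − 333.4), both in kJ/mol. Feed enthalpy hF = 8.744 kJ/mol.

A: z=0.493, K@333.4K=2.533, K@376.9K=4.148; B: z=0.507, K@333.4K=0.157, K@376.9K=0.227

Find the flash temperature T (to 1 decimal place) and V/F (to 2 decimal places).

T = 340.3 K, V/F = 0.30

Adiabatic flash: solve Rachford–Rice at each trial T, then check hF = ψ·hV(T) + (1−ψ)·hL(T).
  T = 333.4 K: K = (2.533, 0.157), RR gives ψ = 0.254, H_out = 6.352 kJ/mol
  T = 376.9 K: K = (4.148, 0.227), RR gives ψ = 0.477, H_out = 18.297 kJ/mol
  T = 355.1 K: K = (3.289, 0.191), RR gives ψ = 0.388, H_out = 13.097 kJ/mol
  T = 344.2 K: K = (2.896, 0.174), RR gives ψ = 0.329, H_out = 9.995 kJ/mol
  T = 338.8 K: K = (2.712, 0.165), RR gives ψ = 0.294, H_out = 8.263 kJ/mol
  T = 341.5 K: K = (2.803, 0.169), RR gives ψ = 0.312, H_out = 9.148 kJ/mol
  T = 340.1 K: K = (2.755, 0.167), RR gives ψ = 0.303, H_out = 8.694 kJ/mol
Linear interpolation between T = 340.1 (H_out = 8.694) and T = 341.5 (H_out = 9.148) on hF = 8.744 gives T ≈ 340.3 K, at which ψ = 0.30.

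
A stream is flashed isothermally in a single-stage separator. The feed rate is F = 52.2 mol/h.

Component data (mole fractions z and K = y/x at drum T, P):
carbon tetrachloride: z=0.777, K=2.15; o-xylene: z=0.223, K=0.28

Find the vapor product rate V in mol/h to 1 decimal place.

Binary case is linear: z₁(K₁−1)(1+ψ(K₂−1)) + z₂(K₂−1)(1+ψ(K₁−1)) = 0
⇒ ψ = [z₁(K₁−1)+z₂(K₂−1)] / [−(K₁−1)(K₂−1)] = 0.7330/0.8280 = 0.885
Then V = ψ·F = 0.8853·52.2 = 46.2 mol/h and L = F − V = 6.0 mol/h.

V = 46.2 mol/h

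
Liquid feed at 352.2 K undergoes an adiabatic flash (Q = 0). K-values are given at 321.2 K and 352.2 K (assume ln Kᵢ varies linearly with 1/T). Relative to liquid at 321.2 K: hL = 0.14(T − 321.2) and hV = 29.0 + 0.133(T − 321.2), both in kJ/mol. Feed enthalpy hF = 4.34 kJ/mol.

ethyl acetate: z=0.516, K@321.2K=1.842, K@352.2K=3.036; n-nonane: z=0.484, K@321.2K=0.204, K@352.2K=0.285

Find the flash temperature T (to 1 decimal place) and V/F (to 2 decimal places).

T = 324.0 K, V/F = 0.14

Adiabatic flash: solve Rachford–Rice at each trial T, then check hF = ψ·hV(T) + (1−ψ)·hL(T).
  T = 321.2 K: K = (1.842, 0.204), RR gives ψ = 0.073, H_out = 2.129 kJ/mol
  T = 352.2 K: K = (3.036, 0.285), RR gives ψ = 0.484, H_out = 18.270 kJ/mol
  T = 336.7 K: K = (2.392, 0.243), RR gives ψ = 0.334, H_out = 11.819 kJ/mol
  T = 328.9 K: K = (2.104, 0.223), RR gives ψ = 0.226, H_out = 7.608 kJ/mol
  T = 325.0 K: K = (1.968, 0.213), RR gives ψ = 0.156, H_out = 5.055 kJ/mol
  T = 323.1 K: K = (1.905, 0.209), RR gives ψ = 0.117, H_out = 3.655 kJ/mol
Linear interpolation between T = 323.1 (H_out = 3.655) and T = 325.0 (H_out = 5.055) on hF = 4.34 gives T ≈ 324.0 K, at which ψ = 0.14.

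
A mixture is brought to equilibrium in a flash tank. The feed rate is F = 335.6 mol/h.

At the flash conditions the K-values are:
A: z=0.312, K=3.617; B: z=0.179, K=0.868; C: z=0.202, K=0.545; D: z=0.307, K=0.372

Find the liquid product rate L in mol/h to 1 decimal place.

Material balance + equilibrium reduce to Σ zᵢ(Kᵢ−1)/(1+V/F(Kᵢ−1)) = 0.
Check two-phase: ΣzᵢKᵢ = 1.508 > 1 and Σzᵢ/Kᵢ = 1.488 > 1, so g(0) = 0.508 > 0 and g(1) = -0.488 < 0.
Newton iteration, V/F⁰ = 0.5:
  V/F = 0.500: g = -0.0716, g' = -0.732 → V/F = 0.402
  V/F = 0.402: g = 0.0024, g' = -0.790 → V/F = 0.405
Converged at V/F = 0.405.
Then V = V/F·F = 0.4052·335.6 = 136.0 mol/h and L = F − V = 199.6 mol/h.

L = 199.6 mol/h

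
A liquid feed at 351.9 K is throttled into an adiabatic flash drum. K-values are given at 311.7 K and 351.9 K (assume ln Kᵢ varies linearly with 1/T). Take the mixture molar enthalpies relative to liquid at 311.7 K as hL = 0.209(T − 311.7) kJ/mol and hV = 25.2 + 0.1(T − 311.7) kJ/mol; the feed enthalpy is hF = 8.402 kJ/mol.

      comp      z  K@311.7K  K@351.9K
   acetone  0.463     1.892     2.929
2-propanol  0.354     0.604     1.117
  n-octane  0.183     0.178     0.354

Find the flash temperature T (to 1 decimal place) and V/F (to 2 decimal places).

T = 314.8 K, V/F = 0.31

Adiabatic flash: solve Rachford–Rice at each trial T, then check hF = ψ·hV(T) + (1−ψ)·hL(T).
  T = 311.7 K: K = (1.892, 0.604, 0.178), RR gives ψ = 0.236, H_out = 5.943 kJ/mol
  T = 351.9 K: K = (2.929, 1.117, 0.354), RR gives ψ = 1.000, H_out = 29.220 kJ/mol
  T = 331.8 K: K = (2.385, 0.837, 0.256), RR gives ψ = 0.665, H_out = 19.495 kJ/mol
  T = 321.8 K: K = (2.133, 0.715, 0.215), RR gives ψ = 0.467, H_out = 13.367 kJ/mol
  T = 316.8 K: K = (2.012, 0.659, 0.196), RR gives ψ = 0.358, H_out = 9.879 kJ/mol
  T = 314.2 K: K = (1.950, 0.630, 0.187), RR gives ψ = 0.297, H_out = 7.926 kJ/mol
  T = 315.5 K: K = (1.981, 0.644, 0.191), RR gives ψ = 0.328, H_out = 8.916 kJ/mol
Linear interpolation between T = 314.2 (H_out = 7.926) and T = 315.5 (H_out = 8.916) on hF = 8.402 gives T ≈ 314.8 K, at which ψ = 0.31.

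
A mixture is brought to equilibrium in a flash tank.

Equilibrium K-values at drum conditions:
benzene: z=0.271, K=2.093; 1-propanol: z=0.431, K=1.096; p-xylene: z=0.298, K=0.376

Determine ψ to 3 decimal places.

Rachford–Rice: g(ψ) = Σ zᵢ(Kᵢ−1)/(1+ψ(Kᵢ−1)) = 0.
Check two-phase: ΣzᵢKᵢ = 1.152 > 1 and Σzᵢ/Kᵢ = 1.315 > 1, so g(0) = 0.152 > 0 and g(1) = -0.315 < 0.
Newton–Raphson from ψ = 0.5:
  ψ = 0.500: g = -0.0393, g' = -0.384 → ψ = 0.398
  ψ = 0.398: g = -0.0010, g' = -0.366 → ψ = 0.395
Converged at ψ = 0.395.

ψ = 0.395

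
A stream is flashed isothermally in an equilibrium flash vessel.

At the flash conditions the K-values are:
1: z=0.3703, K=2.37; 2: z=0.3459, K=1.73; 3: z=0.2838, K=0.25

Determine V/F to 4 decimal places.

Rachford–Rice: g(V/F) = Σ zᵢ(Kᵢ−1)/(1+V/F(Kᵢ−1)) = 0.
Check two-phase: ΣzᵢKᵢ = 1.5470 > 1 and Σzᵢ/Kᵢ = 1.4914 > 1, so g(0) = 0.5470 > 0 and g(1) = -0.4914 < 0.
Newton–Raphson from V/F = 0.48:
  V/F = 0.4800: g = 0.16046, g' = -0.7438 → V/F = 0.6957
  V/F = 0.6957: g = -0.01791, g' = -0.9614 → V/F = 0.6771
  V/F = 0.6771: g = -0.00031, g' = -0.9286 → V/F = 0.6768
Converged at V/F = 0.6768.

V/F = 0.6768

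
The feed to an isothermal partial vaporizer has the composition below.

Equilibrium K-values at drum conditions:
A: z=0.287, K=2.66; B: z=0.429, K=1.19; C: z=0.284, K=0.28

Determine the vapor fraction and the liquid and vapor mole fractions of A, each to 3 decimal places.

Rachford–Rice: g(ψ) = Σ zᵢ(Kᵢ−1)/(1+ψ(Kᵢ−1)) = 0.
g(0) = ΣzᵢKᵢ − 1 = 0.353 and g(1) = 1 − Σzᵢ/Kᵢ = -0.483, so a root lies in (0, 1).
Newton iteration, ψ⁰ = 0.5:
  ψ = 0.500: g = 0.0153, g' = -0.609 → ψ = 0.525
Converged at ψ = 0.525.
Compositions from xᵢ = zᵢ/(1+ψ(Kᵢ−1)), yᵢ = Kᵢxᵢ:
  A: x = 0.153, y = 0.408
  B: x = 0.390, y = 0.464
  C: x = 0.457, y = 0.128

ψ = 0.525, x_A = 0.153, y_A = 0.408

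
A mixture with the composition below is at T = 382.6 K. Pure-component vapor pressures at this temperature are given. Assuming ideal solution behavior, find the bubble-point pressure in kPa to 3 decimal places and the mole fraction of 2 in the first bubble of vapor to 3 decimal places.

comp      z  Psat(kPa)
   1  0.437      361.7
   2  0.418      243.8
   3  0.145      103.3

Pbub = 274.950 kPa, y_2 = 0.371

At the bubble point ψ → 0, so ΣzᵢKᵢ = 1 with Kᵢ = Pᵢˢᵃᵗ/P ⇒ P = ΣzᵢPᵢˢᵃᵗ.
P = 0.437·361.7 + 0.418·243.8 + 0.145·103.3 = 274.950 kPa
yᵢ = zᵢPᵢˢᵃᵗ/P ⇒ y_2 = 0.418·243.8/274.950 = 0.371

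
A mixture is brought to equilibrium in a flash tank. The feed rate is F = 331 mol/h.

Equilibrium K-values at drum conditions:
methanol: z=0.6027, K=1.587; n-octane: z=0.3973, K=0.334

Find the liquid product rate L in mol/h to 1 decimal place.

Let β = V/F and solve Σ zᵢ(Kᵢ−1)/(1+β(Kᵢ−1)) = 0.
Feasibility: ΣzᵢKᵢ = 1.0892, Σzᵢ/Kᵢ = 1.5693 — both > 1, two phases present.
Binary case is linear: z₁(K₁−1)(1+β(K₂−1)) + z₂(K₂−1)(1+β(K₁−1)) = 0
⇒ β = [z₁(K₁−1)+z₂(K₂−1)] / [−(K₁−1)(K₂−1)] = 0.08918/0.39094 = 0.2281
Then V = β·F = 0.2281·331 = 75.5 mol/h and L = F − V = 255.5 mol/h.

L = 255.5 mol/h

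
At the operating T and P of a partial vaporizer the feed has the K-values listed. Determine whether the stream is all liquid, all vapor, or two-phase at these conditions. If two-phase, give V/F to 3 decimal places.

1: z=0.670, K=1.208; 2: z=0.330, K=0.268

all liquid

ΣzᵢKᵢ = 0.898; Σzᵢ/Kᵢ = 1.786.
Since ΣzᵢKᵢ < 1 the mixture is below its bubble point — single liquid phase.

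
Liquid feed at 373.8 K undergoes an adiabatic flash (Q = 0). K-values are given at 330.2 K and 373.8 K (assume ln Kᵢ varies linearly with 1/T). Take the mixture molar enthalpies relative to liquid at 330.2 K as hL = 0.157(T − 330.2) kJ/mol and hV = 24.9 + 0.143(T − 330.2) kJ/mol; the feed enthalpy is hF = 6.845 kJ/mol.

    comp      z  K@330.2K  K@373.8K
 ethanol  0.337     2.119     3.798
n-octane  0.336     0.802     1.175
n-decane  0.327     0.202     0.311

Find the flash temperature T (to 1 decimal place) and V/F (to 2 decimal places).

T = 338.2 K, V/F = 0.23

Adiabatic flash: solve Rachford–Rice at each trial T, then check hF = ψ·hV(T) + (1−ψ)·hL(T).
  T = 330.2 K: K = (2.119, 0.802, 0.202), RR gives ψ = 0.080, H_out = 1.983 kJ/mol
  T = 373.8 K: K = (3.798, 1.175, 0.311), RR gives ψ = 0.625, H_out = 22.036 kJ/mol
  T = 352.0 K: K = (2.889, 0.982, 0.254), RR gives ψ = 0.412, H_out = 13.548 kJ/mol
  T = 341.1 K: K = (2.486, 0.890, 0.227), RR gives ψ = 0.270, H_out = 8.402 kJ/mol
  T = 335.6 K: K = (2.297, 0.845, 0.214), RR gives ψ = 0.182, H_out = 5.378 kJ/mol
  T = 338.4 K: K = (2.392, 0.868, 0.221), RR gives ψ = 0.229, H_out = 6.964 kJ/mol
  T = 337.0 K: K = (2.344, 0.857, 0.218), RR gives ψ = 0.206, H_out = 6.184 kJ/mol
Linear interpolation between T = 337.0 (H_out = 6.184) and T = 338.4 (H_out = 6.964) on hF = 6.845 gives T ≈ 338.2 K, at which ψ = 0.23.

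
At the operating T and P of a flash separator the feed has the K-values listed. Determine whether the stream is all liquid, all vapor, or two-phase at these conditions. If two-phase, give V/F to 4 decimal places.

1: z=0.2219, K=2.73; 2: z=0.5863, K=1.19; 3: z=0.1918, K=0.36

ΣzᵢKᵢ = 1.3725; Σzᵢ/Kᵢ = 1.1067.
Both exceed 1, so a two-phase solution exists.
Let ψ = V/F and solve Σ zᵢ(Kᵢ−1)/(1+ψ(Kᵢ−1)) = 0.
Newton–Raphson from ψ = 0.5:
  ψ = 0.5000: g = 0.12705, g' = -0.3785 → ψ = 0.8357
  ψ = 0.8357: g = -0.01080, g' = -0.4899 → ψ = 0.8136
  ψ = 0.8136: g = -0.00020, g' = -0.4725 → ψ = 0.8132
Converged at ψ = 0.8132.

two-phase, V/F = 0.8132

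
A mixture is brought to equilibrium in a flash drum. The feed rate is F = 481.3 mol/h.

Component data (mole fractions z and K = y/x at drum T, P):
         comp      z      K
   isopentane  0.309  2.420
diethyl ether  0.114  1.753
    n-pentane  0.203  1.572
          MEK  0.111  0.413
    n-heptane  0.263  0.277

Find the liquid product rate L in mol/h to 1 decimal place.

L = 227.6 mol/h

Let ψ = V/F and solve Σ zᵢ(Kᵢ−1)/(1+ψ(Kᵢ−1)) = 0.
Feasibility: ΣzᵢKᵢ = 1.385, Σzᵢ/Kᵢ = 1.540 — both > 1, two phases present.
Newton–Raphson from ψ = 0.5:
  ψ = 0.500: g = 0.0192, g' = -0.701 → ψ = 0.527
Converged at ψ = 0.527.
Then V = ψ·F = 0.5271·481.3 = 253.7 mol/h and L = F − V = 227.6 mol/h.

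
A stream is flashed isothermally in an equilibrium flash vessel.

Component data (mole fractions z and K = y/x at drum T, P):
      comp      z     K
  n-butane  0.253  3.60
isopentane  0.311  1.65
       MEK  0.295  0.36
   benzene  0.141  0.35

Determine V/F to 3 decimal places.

Rachford–Rice: g(V/F) = Σ zᵢ(Kᵢ−1)/(1+V/F(Kᵢ−1)) = 0.
Feasibility: ΣzᵢKᵢ = 1.580, Σzᵢ/Kᵢ = 1.481 — both > 1, two phases present.
Newton–Raphson from V/F = 0.5:
  V/F = 0.500: g = 0.0251, g' = -0.790 → V/F = 0.532
Converged at V/F = 0.532.

V/F = 0.532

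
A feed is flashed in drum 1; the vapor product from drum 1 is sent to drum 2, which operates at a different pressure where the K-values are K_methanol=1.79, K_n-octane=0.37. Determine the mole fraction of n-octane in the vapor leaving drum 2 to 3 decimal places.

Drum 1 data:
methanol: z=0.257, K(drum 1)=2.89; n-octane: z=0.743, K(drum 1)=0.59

Drum 1:
Rachford–Rice: g(ψ₁) = Σ zᵢ(Kᵢ−1)/(1+ψ₁(Kᵢ−1)) = 0.
Check two-phase: ΣzᵢKᵢ = 1.181 > 1 and Σzᵢ/Kᵢ = 1.348 > 1, so g(0) = 0.181 > 0 and g(1) = -0.348 < 0.
Newton iteration, ψ₁⁰ = 0.55:
  ψ₁ = 0.550: g = -0.1552, g' = -0.429 → ψ₁ = 0.188
  ψ₁ = 0.188: g = 0.0282, g' = -0.646 → ψ₁ = 0.232
  ψ₁ = 0.232: g = 0.0011, g' = -0.596 → ψ₁ = 0.234
Converged at ψ₁ = 0.234.
Drum-1 compositions:
  methanol: x = 0.178, y = 0.515
  n-octane: x = 0.822, y = 0.485
Drum-2 feed = drum-1 vapor: z₂ = (0.5152, 0.4848).
Drum 2:
Let ψ₂ = V/F and solve Σ zᵢ(Kᵢ−1)/(1+ψ₂(Kᵢ−1)) = 0.
Feasibility: ΣzᵢKᵢ = 1.102, Σzᵢ/Kᵢ = 1.598 — both > 1, two phases present.
Newton–Raphson from ψ₂ = 0.61:
  ψ₂ = 0.610: g = -0.2214, g' = -0.654 → ψ₂ = 0.271
  ψ₂ = 0.271: g = -0.0333, g' = -0.498 → ψ₂ = 0.205
  ψ₂ = 0.205: g = -0.0002, g' = -0.492 → ψ₂ = 0.204
Converged at ψ₂ = 0.204.
  methanol: x = 0.444, y = 0.794
  n-octane: x = 0.556, y = 0.206

y_n-octane (drum 2) = 0.206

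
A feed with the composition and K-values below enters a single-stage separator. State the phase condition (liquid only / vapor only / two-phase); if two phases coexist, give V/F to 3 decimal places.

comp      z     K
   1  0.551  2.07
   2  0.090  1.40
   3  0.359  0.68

vapor only

ΣzᵢKᵢ = 1.511; Σzᵢ/Kᵢ = 0.858.
Since Σzᵢ/Kᵢ < 1 the mixture is above its dew point — single vapor phase.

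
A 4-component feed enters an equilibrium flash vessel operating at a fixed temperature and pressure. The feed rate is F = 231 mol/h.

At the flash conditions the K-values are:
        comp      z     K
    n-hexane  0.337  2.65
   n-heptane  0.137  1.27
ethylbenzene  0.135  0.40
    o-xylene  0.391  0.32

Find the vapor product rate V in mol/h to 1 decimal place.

V = 61.4 mol/h

Material balance + equilibrium reduce to Σ zᵢ(Kᵢ−1)/(1+V/F(Kᵢ−1)) = 0.
Feasibility: ΣzᵢKᵢ = 1.246, Σzᵢ/Kᵢ = 1.794 — both > 1, two phases present.
Newton iteration, V/F⁰ = 0.5:
  V/F = 0.500: g = -0.1813, g' = -0.797 → V/F = 0.273
  V/F = 0.273: g = -0.0053, g' = -0.787 → V/F = 0.266
Converged at V/F = 0.266.
Then V = V/F·F = 0.2660·231 = 61.4 mol/h and L = F − V = 169.6 mol/h.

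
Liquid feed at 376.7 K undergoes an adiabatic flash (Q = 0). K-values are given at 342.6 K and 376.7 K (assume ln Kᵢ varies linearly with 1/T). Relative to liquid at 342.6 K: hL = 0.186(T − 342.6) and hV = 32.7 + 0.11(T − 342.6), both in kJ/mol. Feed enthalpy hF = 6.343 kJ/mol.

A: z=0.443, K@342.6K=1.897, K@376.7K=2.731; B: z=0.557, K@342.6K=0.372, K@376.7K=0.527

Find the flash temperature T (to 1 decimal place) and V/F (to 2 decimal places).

Adiabatic flash: solve Rachford–Rice at each trial T, then check hF = ψ·hV(T) + (1−ψ)·hL(T).
  T = 342.6 K: K = (1.897, 0.372), RR gives ψ = 0.084, H_out = 2.762 kJ/mol
  T = 376.7 K: K = (2.731, 0.527), RR gives ψ = 0.615, H_out = 24.853 kJ/mol
  T = 359.6 K: K = (2.295, 0.446), RR gives ψ = 0.370, H_out = 14.774 kJ/mol
  T = 351.1 K: K = (2.091, 0.408), RR gives ψ = 0.238, H_out = 9.218 kJ/mol
  T = 346.9 K: K = (1.994, 0.390), RR gives ψ = 0.166, H_out = 6.177 kJ/mol
  T = 349.0 K: K = (2.042, 0.399), RR gives ψ = 0.203, H_out = 7.729 kJ/mol
Linear interpolation between T = 346.9 (H_out = 6.177) and T = 349.0 (H_out = 7.729) on hF = 6.343 gives T ≈ 347.1 K, at which ψ = 0.17.

T = 347.1 K, V/F = 0.17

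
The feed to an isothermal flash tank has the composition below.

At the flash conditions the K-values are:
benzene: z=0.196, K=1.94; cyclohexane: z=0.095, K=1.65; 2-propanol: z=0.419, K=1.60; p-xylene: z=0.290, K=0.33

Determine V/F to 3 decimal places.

Rachford–Rice: g(V/F) = Σ zᵢ(Kᵢ−1)/(1+V/F(Kᵢ−1)) = 0.
g(0) = ΣzᵢKᵢ − 1 = 0.303 and g(1) = 1 − Σzᵢ/Kᵢ = -0.299, so a root lies in (0, 1).
Iterate (Newton) starting at V/F = 0.5:
  V/F = 0.500: g = 0.0731, g' = -0.487 → V/F = 0.650
  V/F = 0.650: g = -0.0057, g' = -0.573 → V/F = 0.640
Converged at V/F = 0.640.

V/F = 0.640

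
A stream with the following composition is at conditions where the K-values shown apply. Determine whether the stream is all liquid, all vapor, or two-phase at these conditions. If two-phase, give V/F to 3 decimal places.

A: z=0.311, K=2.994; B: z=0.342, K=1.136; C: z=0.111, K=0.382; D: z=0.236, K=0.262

two-phase, V/F = 0.471

ΣzᵢKᵢ = 1.424; Σzᵢ/Kᵢ = 1.596.
Both exceed 1, so a two-phase solution exists.
Rachford–Rice: g(ψ) = Σ zᵢ(Kᵢ−1)/(1+ψ(Kᵢ−1)) = 0.
Iterate (Newton) starting at ψ = 0.41:
  ψ = 0.410: g = 0.0436, g' = -0.720 → ψ = 0.471
Converged at ψ = 0.471.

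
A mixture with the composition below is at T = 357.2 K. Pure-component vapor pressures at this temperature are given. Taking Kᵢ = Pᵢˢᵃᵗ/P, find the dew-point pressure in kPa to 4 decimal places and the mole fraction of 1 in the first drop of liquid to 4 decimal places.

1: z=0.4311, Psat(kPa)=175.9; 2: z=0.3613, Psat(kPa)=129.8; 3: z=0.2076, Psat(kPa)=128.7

At the dew point ψ → 1, so Σzᵢ/Kᵢ = 1 with Kᵢ = Pᵢˢᵃᵗ/P ⇒ 1/P = Σzᵢ/Pᵢˢᵃᵗ.
1/P = 0.4311/175.9 + 0.3613/129.8 + 0.2076/128.7 = 0.0068474 ⇒ P = 146.0410 kPa
xᵢ = zᵢP/Pᵢˢᵃᵗ ⇒ x_1 = 0.4311·146.0410/175.9 = 0.3579

Pdew = 146.0410 kPa, x_1 = 0.3579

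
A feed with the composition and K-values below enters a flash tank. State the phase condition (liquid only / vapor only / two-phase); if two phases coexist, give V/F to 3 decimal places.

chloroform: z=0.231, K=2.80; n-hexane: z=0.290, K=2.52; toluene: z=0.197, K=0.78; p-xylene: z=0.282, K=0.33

ΣzᵢKᵢ = 1.624; Σzᵢ/Kᵢ = 1.305.
Both exceed 1, so a two-phase solution exists.
Material balance + equilibrium reduce to Σ zᵢ(Kᵢ−1)/(1+ψ(Kᵢ−1)) = 0.
Iterate (Newton) starting at ψ = 0.5:
  ψ = 0.500: g = 0.1365, g' = -0.722 → ψ = 0.689
  ψ = 0.689: g = -0.0012, g' = -0.759 → ψ = 0.688
Converged at ψ = 0.688.

two-phase, V/F = 0.688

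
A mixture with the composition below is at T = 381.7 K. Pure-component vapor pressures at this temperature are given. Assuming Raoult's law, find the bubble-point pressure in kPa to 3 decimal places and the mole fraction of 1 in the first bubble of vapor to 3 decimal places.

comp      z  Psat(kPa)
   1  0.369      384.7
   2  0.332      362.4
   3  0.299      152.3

At the bubble point ψ → 0, so ΣzᵢKᵢ = 1 with Kᵢ = Pᵢˢᵃᵗ/P ⇒ P = ΣzᵢPᵢˢᵃᵗ.
P = 0.369·384.7 + 0.332·362.4 + 0.299·152.3 = 307.809 kPa
yᵢ = zᵢPᵢˢᵃᵗ/P ⇒ y_1 = 0.369·384.7/307.809 = 0.461

Pbub = 307.809 kPa, y_1 = 0.461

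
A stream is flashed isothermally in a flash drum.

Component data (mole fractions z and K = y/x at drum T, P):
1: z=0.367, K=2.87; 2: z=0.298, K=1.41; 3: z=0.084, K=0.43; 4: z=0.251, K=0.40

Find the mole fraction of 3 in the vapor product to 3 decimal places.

Rachford–Rice: g(ψ) = Σ zᵢ(Kᵢ−1)/(1+ψ(Kᵢ−1)) = 0.
Check two-phase: ΣzᵢKᵢ = 1.610 > 1 and Σzᵢ/Kᵢ = 1.162 > 1, so g(0) = 0.610 > 0 and g(1) = -0.162 < 0.
Newton iteration, ψ⁰ = 0.5:
  ψ = 0.500: g = 0.1740, g' = -0.615 → ψ = 0.783
  ψ = 0.783: g = 0.0006, g' = -0.650 → ψ = 0.784
Converged at ψ = 0.784.
Compositions from xᵢ = zᵢ/(1+ψ(Kᵢ−1)), yᵢ = Kᵢxᵢ:
  1: x = 0.149, y = 0.427
  2: x = 0.226, y = 0.318
  3: x = 0.152, y = 0.065
  4: x = 0.474, y = 0.190

y_3 = 0.065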